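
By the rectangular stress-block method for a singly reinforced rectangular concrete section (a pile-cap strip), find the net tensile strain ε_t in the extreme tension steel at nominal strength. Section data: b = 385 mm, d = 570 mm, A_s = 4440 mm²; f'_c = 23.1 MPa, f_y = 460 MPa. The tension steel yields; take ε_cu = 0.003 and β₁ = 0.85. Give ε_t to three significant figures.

a = A_s f_y/(0.85 f'_c b) = 270.18 mm.
β₁ = 0.85, so c = a/β₁ = 270.18/0.85 = 317.86 mm.
From the linear strain diagram with ε_cu = 0.003: ε_t = 0.003 (d − c)/c = 0.003 × (570 − 317.86)/317.86 = 0.00238.
ε_t < 0.004 — the section is over-reinforced for flexure under ACI limits.

ε_t ≈ 0.00238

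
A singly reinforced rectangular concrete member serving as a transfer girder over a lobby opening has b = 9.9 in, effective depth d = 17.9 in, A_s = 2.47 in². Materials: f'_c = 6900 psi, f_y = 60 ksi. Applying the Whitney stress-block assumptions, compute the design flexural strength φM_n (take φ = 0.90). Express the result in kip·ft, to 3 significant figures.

T = A_s f_y = 2.47 × 60 = 148.2 kips.
a = T/(0.85 f'_c b) = 148.2/(0.85 × 6.9 × 9.9) = 2.552 in.
M_n = T(d − a/2) = 148.2 × (17.9 − 1.276) = 2463.7 kip·in = 2463.7/12 = 205.31 kip·ft.
φM_n = 0.90 × 205.31 = 184.78 kip·ft.

φM_n ≈ 185 kip·ft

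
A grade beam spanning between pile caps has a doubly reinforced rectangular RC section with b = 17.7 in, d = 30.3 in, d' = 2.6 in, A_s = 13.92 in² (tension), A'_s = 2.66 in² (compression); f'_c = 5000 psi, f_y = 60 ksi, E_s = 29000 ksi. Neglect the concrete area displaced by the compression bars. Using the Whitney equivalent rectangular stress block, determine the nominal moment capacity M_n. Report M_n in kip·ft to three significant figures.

Assume both steels yield.
a = (A_s − A'_s) f_y/(0.85 f'_c b) = (13.92 − 2.66) × 60/(0.85 × 5 × 17.7) = 8.981 in.
c = a/β₁ = 8.981/0.8 = 11.226 in; ε'_s = 0.003(c − d')/c = 0.0023 ≥ ε_y = 0.0021, so the compression steel yields.
M_n = (A_s − A'_s) f_y (d − a/2) + A'_s f_y (d − d') = 675.6 × (30.3 − 4.4905) + 159.6 × (30.3 − 2.6) = 17436.9 + 4420.9 = 21857.8 kip·in = 21857.8/12 = 1821.48 kip·ft.

M_n ≈ 1820 kip·ft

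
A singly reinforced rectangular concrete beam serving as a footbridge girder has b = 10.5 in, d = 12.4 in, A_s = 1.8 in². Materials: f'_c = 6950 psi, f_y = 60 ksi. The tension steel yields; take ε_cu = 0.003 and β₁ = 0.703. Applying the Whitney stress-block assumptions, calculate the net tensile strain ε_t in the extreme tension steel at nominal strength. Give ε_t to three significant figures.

ε_t ≈ 0.0120

a = A_s f_y/(0.85 f'_c b) = 1.741 in.
β₁ = 0.703, so c = a/β₁ = 1.741/0.703 = 2.477 in.
From the linear strain diagram with ε_cu = 0.003: ε_t = 0.003 (d − c)/c = 0.003 × (12.4 − 2.477)/2.477 = 0.0120.
Since ε_t ≥ 0.005, the section is tension-controlled.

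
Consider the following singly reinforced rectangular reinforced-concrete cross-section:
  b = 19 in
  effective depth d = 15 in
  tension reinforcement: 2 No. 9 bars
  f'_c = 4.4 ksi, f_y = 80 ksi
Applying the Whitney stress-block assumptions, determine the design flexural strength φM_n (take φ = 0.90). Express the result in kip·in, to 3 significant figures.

φM_n ≈ 2000 kip·in

A_s = 2 × 1 = 2 in².
T = A_s f_y = 2 × 80 = 160 kips.
a = T/(0.85 f'_c b) = 160/(0.85 × 4.4 × 19) = 2.252 in.
M_n = T(d − a/2) = 160 × (15 − 1.126) = 2219.8 kip·in.
φM_n = 0.90 × 2219.8 = 1997.8 kip·in.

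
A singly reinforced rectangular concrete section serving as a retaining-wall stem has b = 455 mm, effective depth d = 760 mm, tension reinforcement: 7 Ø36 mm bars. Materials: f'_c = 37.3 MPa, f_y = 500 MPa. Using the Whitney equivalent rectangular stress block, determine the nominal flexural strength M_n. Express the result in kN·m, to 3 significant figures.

A_s = 7 × 1018 = 7126 mm².
T = A_s f_y = 7126 × 500 = 3563000 N = 3563 kN.
From C = T: a = T/(0.85 f'_c b) = 3563000/(0.85 × 37.3 × 455) = 246.99 mm.
M_n = T(d − a/2) = 3563 kN × (760 − 123.495) mm = 2267.87 kN·m.

M_n ≈ 2270 kN·m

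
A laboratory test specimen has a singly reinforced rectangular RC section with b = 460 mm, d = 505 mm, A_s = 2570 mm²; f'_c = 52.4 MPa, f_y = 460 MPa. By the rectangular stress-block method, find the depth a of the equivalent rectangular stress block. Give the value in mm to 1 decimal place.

T = A_s f_y = 2570 × 460 = 1182200 N = 1182.2 kN.
Setting C = 0.85 f'_c a b equal to T: a = 1182200/(0.85 × 52.4 × 460) = 57.7 mm.

a ≈ 57.7 mm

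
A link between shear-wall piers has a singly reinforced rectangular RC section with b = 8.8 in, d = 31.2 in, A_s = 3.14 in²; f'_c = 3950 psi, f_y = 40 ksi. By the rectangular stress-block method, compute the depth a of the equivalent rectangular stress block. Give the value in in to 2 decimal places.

T = A_s f_y = 3.14 × 40 = 125.6 kips.
a = T/(0.85 f'_c b) = 125.6/(0.85 × 3.95 × 8.8) = 4.25 in.

a ≈ 4.25 in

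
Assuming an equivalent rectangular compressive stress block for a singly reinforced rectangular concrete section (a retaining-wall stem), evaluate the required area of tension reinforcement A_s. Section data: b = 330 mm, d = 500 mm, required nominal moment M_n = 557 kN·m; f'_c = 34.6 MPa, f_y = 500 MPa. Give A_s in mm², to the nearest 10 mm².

With M_n = 0.85 f'_c a b (d − a/2), solve the quadratic for a:
a = d − √(d² − 2M_n/(0.85 f'_c b)) = 500 − √(500² − 2 × 557×10⁶/(0.85 × 34.6 × 330)) = 132.28 mm.
A_s = 0.85 f'_c a b / f_y = 0.85 × 34.6 × 132.28 × 330 / 500 = 2567.6 mm².

A_s ≈ 2570 mm²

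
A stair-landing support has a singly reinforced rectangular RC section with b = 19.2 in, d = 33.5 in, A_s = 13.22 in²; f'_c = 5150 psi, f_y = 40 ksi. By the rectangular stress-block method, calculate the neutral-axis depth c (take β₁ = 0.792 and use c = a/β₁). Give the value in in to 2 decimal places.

c ≈ 7.94 in

T = A_s f_y = 13.22 × 40 = 528.8 kips.
a = T/(0.85 f'_c b) = 528.8/(0.85 × 5.15 × 19.2) = 6.2916 in.
With β₁ = 0.792, c = a/β₁ = 6.2916/0.792 = 7.94 in.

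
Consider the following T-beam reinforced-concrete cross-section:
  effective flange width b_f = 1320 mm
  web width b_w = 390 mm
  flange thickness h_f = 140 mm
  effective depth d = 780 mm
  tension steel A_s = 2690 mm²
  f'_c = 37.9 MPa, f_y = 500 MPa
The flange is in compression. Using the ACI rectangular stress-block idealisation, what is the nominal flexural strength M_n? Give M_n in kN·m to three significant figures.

M_n ≈ 1030 kN·m

Tension: T = A_s f_y = 2690 × 500 = 1345000 N.
Try a within the flange: a = T/(0.85 f'_c b_f) = 1345000/(0.85 × 37.9 × 1320) = 31.63 mm.
Since a = 31.63 ≤ h_f = 140 mm, the stress block lies entirely in the flange; analyse as a rectangular beam of width b_f.
M_n = T(d − a/2) = 1345000 × (780 − 15.815) = 1027.83 × 10⁶ N·mm.
M_n = 1027.83 kN·m.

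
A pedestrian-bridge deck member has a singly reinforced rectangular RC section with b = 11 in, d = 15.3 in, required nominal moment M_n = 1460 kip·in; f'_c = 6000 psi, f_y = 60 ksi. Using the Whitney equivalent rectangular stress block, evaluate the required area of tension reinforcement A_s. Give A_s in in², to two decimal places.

A_s ≈ 1.69 in²

From M_n = 0.85 f'_c a b (d − a/2):
a = d − √(d² − 2M_n/(0.85 f'_c b)) = 15.3 − √(15.3² − 2 × 1460/(0.85 × 6 × 11)) = 1.808 in.
A_s = 0.85 f'_c a b / f_y = 0.85 × 6 × 1.808 × 11 / 60 = 1.690 in².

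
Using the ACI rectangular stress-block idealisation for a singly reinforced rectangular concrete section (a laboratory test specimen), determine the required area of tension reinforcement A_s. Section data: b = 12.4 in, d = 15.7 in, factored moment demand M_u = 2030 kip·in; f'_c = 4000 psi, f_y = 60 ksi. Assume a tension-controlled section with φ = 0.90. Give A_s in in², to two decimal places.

A_s ≈ 2.73 in²

M_n = M_u/φ = 2030/0.90 = 2255.56 kip·in.
From M_n = 0.85 f'_c a b (d − a/2):
a = d − √(d² − 2M_n/(0.85 f'_c b)) = 15.7 − √(15.7² − 2 × 2255.56/(0.85 × 4 × 12.4)) = 3.889 in.
A_s = 0.85 f'_c a b / f_y = 0.85 × 4 × 3.889 × 12.4 / 60 = 2.733 in².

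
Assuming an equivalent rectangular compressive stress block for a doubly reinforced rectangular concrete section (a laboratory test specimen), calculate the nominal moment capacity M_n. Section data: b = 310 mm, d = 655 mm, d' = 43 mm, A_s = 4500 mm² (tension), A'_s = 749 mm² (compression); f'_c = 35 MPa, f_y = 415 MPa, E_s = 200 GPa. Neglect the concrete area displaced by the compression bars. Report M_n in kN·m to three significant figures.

M_n ≈ 1080 kN·m

Assume both tension and compression steel yield.
Net tension couple steel: A_s − A'_s = 3751 mm².
a = (A_s − A'_s) f_y / (0.85 f'_c b) = 1556665/(0.85 × 35 × 310) = 168.79 mm.
c = a/β₁ = 168.79/0.8 = 210.99 mm; ε'_s = 0.003(c − d')/c = 0.0024 ≥ f_y/E_s = 0.0021, so compression steel does yield.
M_n = (A_s − A'_s) f_y (d − a/2) + A'_s f_y (d − d') = [1556665 × (655 − 84.395) + 310835 × (655 − 43)] × 10⁻⁶ = 888.24 + 190.23 = 1078.47 kN·m.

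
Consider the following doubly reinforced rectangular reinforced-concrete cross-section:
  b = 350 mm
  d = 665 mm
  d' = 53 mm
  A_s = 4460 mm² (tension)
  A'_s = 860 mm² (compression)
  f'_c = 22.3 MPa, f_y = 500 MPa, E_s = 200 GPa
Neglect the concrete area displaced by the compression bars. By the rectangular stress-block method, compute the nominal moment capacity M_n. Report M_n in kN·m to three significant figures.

Assume both tension and compression steel yield.
Net tension couple steel: A_s − A'_s = 3600 mm².
a = (A_s − A'_s) f_y / (0.85 f'_c b) = 1800000/(0.85 × 22.3 × 350) = 271.32 mm.
c = a/β₁ = 271.32/0.85 = 319.20 mm; ε'_s = 0.003(c − d')/c = 0.0025 ≥ f_y/E_s = 0.0025, so compression steel does yield.
M_n = (A_s − A'_s) f_y (d − a/2) + A'_s f_y (d − d') = [1800000 × (665 − 135.66) + 430000 × (665 − 53)] × 10⁻⁶ = 952.81 + 263.16 = 1215.97 kN·m.

M_n ≈ 1220 kN·m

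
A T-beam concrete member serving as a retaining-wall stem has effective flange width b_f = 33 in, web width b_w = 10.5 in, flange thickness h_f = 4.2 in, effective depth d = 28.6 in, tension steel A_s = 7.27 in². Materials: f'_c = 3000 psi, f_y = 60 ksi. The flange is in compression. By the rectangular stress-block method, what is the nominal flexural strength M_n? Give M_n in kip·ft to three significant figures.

Tension: T = A_s f_y = 7.27 × 60 = 436.2 kips.
Try a within the flange: a = T/(0.85 f'_c b_f) = 436.2/(0.85 × 3 × 33) = 5.184 in.
a = 5.184 > h_f = 4.2 in: the block extends into the web. Split into flange-overhang and web parts.
C_f = 0.85 f'_c (b_f − b_w) h_f = 0.85 × 3 × (33 − 10.5) × 4.2 = 241.0 kips.
Remaining web compression depth: a_w = (T − C_f)/(0.85 f'_c b_w) = (436.2 − 241.0)/(0.85 × 3 × 10.5) = 7.290 in.
M_n = C_f(d − h_f/2) + (T − C_f)(d − a_w/2) = 241.0 × (28.6 − 2.1) + 195.2 × (28.6 − 3.645) = 6386.5 + 4871.2 = 11257.7 kip·in.
M_n = 11257.7/12 = 938.14 kip·ft.

M_n ≈ 938 kip·ft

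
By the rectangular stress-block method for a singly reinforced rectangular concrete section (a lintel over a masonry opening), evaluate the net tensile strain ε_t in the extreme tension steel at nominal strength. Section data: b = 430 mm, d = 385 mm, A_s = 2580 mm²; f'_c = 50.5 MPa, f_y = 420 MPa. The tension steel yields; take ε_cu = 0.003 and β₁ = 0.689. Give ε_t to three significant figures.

a = A_s f_y/(0.85 f'_c b) = 58.71 mm.
β₁ = 0.689, so c = a/β₁ = 58.71/0.689 = 85.21 mm.
From the linear strain diagram with ε_cu = 0.003: ε_t = 0.003 (d − c)/c = 0.003 × (385 − 85.21)/85.21 = 0.0106.
Since ε_t ≥ 0.005, the section is tension-controlled.

ε_t ≈ 0.0106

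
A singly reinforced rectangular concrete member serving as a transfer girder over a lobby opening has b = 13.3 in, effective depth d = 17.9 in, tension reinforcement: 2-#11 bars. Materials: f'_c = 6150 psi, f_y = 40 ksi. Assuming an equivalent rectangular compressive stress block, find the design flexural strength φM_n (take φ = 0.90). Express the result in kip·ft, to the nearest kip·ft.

A_s = 2 × 1.56 = 3.12 in².
T = A_s f_y = 3.12 × 40 = 124.8 kips.
a = T/(0.85 f'_c b) = 124.8/(0.85 × 6.15 × 13.3) = 1.795 in.
M_n = T(d − a/2) = 124.8 × (17.9 − 0.8975) = 2121.9 kip·in = 2121.9/12 = 176.83 kip·ft.
φM_n = 0.90 × 176.83 = 159.15 kip·ft.

φM_n ≈ 159 kip·ft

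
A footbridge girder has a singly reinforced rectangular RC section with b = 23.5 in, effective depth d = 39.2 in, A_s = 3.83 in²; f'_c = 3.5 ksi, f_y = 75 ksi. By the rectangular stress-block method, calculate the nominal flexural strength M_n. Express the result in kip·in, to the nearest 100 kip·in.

M_n ≈ 10700 kip·in

T = A_s f_y = 3.83 × 75 = 287.25 kips.
a = T/(0.85 f'_c b) = 287.25/(0.85 × 3.5 × 23.5) = 4.109 in.
M_n = T(d − a/2) = 287.25 × (39.2 − 2.0545) = 10670.0 kip·in.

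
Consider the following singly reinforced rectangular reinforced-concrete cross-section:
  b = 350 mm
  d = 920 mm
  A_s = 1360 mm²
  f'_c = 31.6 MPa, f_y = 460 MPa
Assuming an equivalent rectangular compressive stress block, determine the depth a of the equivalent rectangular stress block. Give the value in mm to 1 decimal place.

T = A_s f_y = 1360 × 460 = 625600 N = 625.6 kN.
Setting C = 0.85 f'_c a b equal to T: a = 625600/(0.85 × 31.6 × 350) = 66.5 mm.

a ≈ 66.5 mm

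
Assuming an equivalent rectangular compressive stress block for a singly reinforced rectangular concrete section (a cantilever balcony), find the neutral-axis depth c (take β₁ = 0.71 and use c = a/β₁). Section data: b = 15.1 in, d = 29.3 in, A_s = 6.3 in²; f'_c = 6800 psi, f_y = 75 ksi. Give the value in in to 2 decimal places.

c ≈ 7.62 in

T = A_s f_y = 6.3 × 75 = 472.5 kips.
a = T/(0.85 f'_c b) = 472.5/(0.85 × 6.8 × 15.1) = 5.4137 in.
With β₁ = 0.71, c = a/β₁ = 5.4137/0.71 = 7.62 in.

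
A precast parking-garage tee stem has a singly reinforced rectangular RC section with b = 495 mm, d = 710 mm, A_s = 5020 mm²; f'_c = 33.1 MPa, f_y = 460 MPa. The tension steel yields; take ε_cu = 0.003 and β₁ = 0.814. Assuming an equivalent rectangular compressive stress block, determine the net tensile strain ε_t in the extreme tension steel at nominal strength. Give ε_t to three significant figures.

ε_t ≈ 0.00746

a = A_s f_y/(0.85 f'_c b) = 165.81 mm.
β₁ = 0.814, so c = a/β₁ = 165.81/0.814 = 203.70 mm.
From the linear strain diagram with ε_cu = 0.003: ε_t = 0.003 (d − c)/c = 0.003 × (710 − 203.70)/203.70 = 0.00746.
Since ε_t ≥ 0.005, the section is tension-controlled.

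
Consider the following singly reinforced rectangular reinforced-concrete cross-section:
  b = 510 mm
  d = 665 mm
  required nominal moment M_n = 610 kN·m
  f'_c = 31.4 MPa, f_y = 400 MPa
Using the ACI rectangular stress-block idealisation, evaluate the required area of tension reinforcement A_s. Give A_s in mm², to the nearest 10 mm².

A_s ≈ 2420 mm²

With M_n = 0.85 f'_c a b (d − a/2), solve the quadratic for a:
a = d − √(d² − 2M_n/(0.85 f'_c b)) = 665 − √(665² − 2 × 610×10⁶/(0.85 × 31.4 × 510)) = 71.20 mm.
A_s = 0.85 f'_c a b / f_y = 0.85 × 31.4 × 71.20 × 510 / 400 = 2422.9 mm².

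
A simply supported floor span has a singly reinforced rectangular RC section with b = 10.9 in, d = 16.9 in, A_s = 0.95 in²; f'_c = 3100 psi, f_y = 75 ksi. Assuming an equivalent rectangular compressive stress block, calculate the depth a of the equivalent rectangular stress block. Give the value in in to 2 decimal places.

a ≈ 2.48 in

T = A_s f_y = 0.95 × 75 = 71.25 kips.
a = T/(0.85 f'_c b) = 71.25/(0.85 × 3.1 × 10.9) = 2.48 in.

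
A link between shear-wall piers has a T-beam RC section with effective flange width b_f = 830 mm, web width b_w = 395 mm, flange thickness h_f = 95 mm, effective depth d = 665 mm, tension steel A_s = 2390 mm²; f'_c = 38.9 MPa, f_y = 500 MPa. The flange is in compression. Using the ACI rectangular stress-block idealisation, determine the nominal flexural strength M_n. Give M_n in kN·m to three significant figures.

Tension: T = A_s f_y = 2390 × 500 = 1195000 N.
Try a within the flange: a = T/(0.85 f'_c b_f) = 1195000/(0.85 × 38.9 × 830) = 43.54 mm.
Since a = 43.54 ≤ h_f = 95 mm, the stress block lies entirely in the flange; analyse as a rectangular beam of width b_f.
M_n = T(d − a/2) = 1195000 × (665 − 21.77) = 768.66 × 10⁶ N·mm.
M_n = 768.66 kN·m.

M_n ≈ 769 kN·m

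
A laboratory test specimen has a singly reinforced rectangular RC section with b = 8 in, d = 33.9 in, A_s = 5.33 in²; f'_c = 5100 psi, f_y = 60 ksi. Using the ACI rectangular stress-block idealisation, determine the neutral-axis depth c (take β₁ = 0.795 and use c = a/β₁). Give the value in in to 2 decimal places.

T = A_s f_y = 5.33 × 60 = 319.8 kips.
a = T/(0.85 f'_c b) = 319.8/(0.85 × 5.1 × 8) = 9.2215 in.
With β₁ = 0.795, c = a/β₁ = 9.2215/0.795 = 11.60 in.

c ≈ 11.60 in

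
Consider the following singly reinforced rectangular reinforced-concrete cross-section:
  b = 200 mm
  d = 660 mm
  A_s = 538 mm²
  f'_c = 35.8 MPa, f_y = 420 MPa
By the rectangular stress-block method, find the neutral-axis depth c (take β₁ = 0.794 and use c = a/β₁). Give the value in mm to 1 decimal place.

T = A_s f_y = 538 × 420 = 225960 N = 225.96 kN.
Setting C = 0.85 f'_c a b equal to T: a = 225960/(0.85 × 35.8 × 200) = 37.128 mm.
With β₁ = 0.794, c = a/β₁ = 37.128/0.794 = 46.8 mm.

c ≈ 46.8 mm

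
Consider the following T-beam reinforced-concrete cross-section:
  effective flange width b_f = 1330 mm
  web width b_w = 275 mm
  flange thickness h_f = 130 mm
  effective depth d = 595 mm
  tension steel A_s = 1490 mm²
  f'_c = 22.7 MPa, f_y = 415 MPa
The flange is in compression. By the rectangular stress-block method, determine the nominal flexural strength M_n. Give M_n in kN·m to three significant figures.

Tension: T = A_s f_y = 1490 × 415 = 618350 N.
Try a within the flange: a = T/(0.85 f'_c b_f) = 618350/(0.85 × 22.7 × 1330) = 24.10 mm.
Since a = 24.10 ≤ h_f = 130 mm, the stress block lies entirely in the flange; analyse as a rectangular beam of width b_f.
M_n = T(d − a/2) = 618350 × (595 − 12.05) = 360.47 × 10⁶ N·mm.
M_n = 360.47 kN·m.

M_n ≈ 360 kN·m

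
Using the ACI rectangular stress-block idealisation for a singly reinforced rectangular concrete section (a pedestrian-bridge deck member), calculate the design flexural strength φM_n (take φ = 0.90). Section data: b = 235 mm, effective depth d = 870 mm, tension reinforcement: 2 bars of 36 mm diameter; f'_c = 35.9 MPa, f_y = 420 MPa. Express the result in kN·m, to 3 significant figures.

φM_n ≈ 624 kN·m

A_s = 2 × 1018 = 2036 mm².
T = A_s f_y = 2036 × 420 = 855120 N = 855.12 kN.
From C = T: a = T/(0.85 f'_c b) = 855120/(0.85 × 35.9 × 235) = 119.25 mm.
M_n = T(d − a/2) = 855.12 kN × (870 − 59.625) mm = 692.97 kN·m.
φM_n = 0.90 × 692.97 = 623.67 kN·m.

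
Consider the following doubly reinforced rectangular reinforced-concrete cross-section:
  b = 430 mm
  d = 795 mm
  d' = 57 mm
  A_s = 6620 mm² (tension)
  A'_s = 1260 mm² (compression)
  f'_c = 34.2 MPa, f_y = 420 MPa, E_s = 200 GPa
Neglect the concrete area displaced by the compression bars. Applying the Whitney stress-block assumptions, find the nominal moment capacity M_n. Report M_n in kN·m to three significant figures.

Assume both tension and compression steel yield.
Net tension couple steel: A_s − A'_s = 5360 mm².
a = (A_s − A'_s) f_y / (0.85 f'_c b) = 2251200/(0.85 × 34.2 × 430) = 180.09 mm.
c = a/β₁ = 180.09/0.806 = 223.44 mm; ε'_s = 0.003(c − d')/c = 0.0022 ≥ f_y/E_s = 0.0021, so compression steel does yield.
M_n = (A_s − A'_s) f_y (d − a/2) + A'_s f_y (d − d') = [2251200 × (795 − 90.045) + 529200 × (795 − 57)] × 10⁻⁶ = 1586.99 + 390.55 = 1977.54 kN·m.

M_n ≈ 1980 kN·m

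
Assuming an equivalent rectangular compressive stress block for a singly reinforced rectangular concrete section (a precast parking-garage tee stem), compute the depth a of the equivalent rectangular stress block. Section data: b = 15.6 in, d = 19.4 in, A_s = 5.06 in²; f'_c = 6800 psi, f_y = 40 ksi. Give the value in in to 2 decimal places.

a ≈ 2.24 in

T = A_s f_y = 5.06 × 40 = 202.4 kips.
a = T/(0.85 f'_c b) = 202.4/(0.85 × 6.8 × 15.6) = 2.24 in.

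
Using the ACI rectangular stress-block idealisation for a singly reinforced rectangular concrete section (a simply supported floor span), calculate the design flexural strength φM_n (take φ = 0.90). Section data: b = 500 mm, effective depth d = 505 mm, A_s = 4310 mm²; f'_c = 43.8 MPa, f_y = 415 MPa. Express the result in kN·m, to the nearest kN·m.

φM_n ≈ 736 kN·m

T = A_s f_y = 4310 × 415 = 1788650 N = 1788.65 kN.
From C = T: a = T/(0.85 f'_c b) = 1788650/(0.85 × 43.8 × 500) = 96.09 mm.
M_n = T(d − a/2) = 1788.65 kN × (505 − 48.045) mm = 817.33 kN·m.
φM_n = 0.90 × 817.33 = 735.60 kN·m.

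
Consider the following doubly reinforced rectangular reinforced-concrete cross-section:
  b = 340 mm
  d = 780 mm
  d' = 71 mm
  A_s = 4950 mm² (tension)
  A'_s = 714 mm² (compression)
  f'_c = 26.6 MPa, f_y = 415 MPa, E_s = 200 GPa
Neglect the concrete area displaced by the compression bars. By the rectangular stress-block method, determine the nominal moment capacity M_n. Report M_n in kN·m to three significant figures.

Assume both tension and compression steel yield.
Net tension couple steel: A_s − A'_s = 4236 mm².
a = (A_s − A'_s) f_y / (0.85 f'_c b) = 1757940/(0.85 × 26.6 × 340) = 228.68 mm.
c = a/β₁ = 228.68/0.85 = 269.04 mm; ε'_s = 0.003(c − d')/c = 0.0022 ≥ f_y/E_s = 0.0021, so compression steel does yield.
M_n = (A_s − A'_s) f_y (d − a/2) + A'_s f_y (d − d') = [1757940 × (780 − 114.34) + 296310 × (780 − 71)] × 10⁻⁶ = 1170.19 + 210.08 = 1380.27 kN·m.

M_n ≈ 1380 kN·m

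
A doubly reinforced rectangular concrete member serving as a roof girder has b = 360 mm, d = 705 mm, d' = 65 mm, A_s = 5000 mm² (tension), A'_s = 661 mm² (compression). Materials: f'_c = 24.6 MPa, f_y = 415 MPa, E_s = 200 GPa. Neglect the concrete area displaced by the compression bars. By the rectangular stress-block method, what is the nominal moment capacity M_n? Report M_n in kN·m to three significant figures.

M_n ≈ 1230 kN·m

Assume both tension and compression steel yield.
Net tension couple steel: A_s − A'_s = 4339 mm².
a = (A_s − A'_s) f_y / (0.85 f'_c b) = 1800685/(0.85 × 24.6 × 360) = 239.21 mm.
c = a/β₁ = 239.21/0.85 = 281.42 mm; ε'_s = 0.003(c − d')/c = 0.0023 ≥ f_y/E_s = 0.0021, so compression steel does yield.
M_n = (A_s − A'_s) f_y (d − a/2) + A'_s f_y (d − d') = [1800685 × (705 − 119.605) + 274315 × (705 − 65)] × 10⁻⁶ = 1054.11 + 175.56 = 1229.67 kN·m.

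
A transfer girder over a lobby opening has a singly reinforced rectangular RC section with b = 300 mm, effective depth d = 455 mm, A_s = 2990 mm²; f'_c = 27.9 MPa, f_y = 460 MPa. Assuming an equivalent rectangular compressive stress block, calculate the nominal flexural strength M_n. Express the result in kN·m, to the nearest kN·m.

M_n ≈ 493 kN·m

T = A_s f_y = 2990 × 460 = 1375400 N = 1375.4 kN.
From C = T: a = T/(0.85 f'_c b) = 1375400/(0.85 × 27.9 × 300) = 193.32 mm.
M_n = T(d − a/2) = 1375.4 kN × (455 − 96.66) mm = 492.86 kN·m.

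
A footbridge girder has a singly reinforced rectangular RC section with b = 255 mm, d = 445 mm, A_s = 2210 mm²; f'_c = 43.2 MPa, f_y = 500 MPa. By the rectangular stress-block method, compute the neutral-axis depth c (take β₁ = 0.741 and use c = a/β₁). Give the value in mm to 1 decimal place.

c ≈ 159.3 mm

T = A_s f_y = 2210 × 500 = 1105000 N = 1105 kN.
Setting C = 0.85 f'_c a b equal to T: a = 1105000/(0.85 × 43.2 × 255) = 118.010 mm.
With β₁ = 0.741, c = a/β₁ = 118.010/0.741 = 159.3 mm.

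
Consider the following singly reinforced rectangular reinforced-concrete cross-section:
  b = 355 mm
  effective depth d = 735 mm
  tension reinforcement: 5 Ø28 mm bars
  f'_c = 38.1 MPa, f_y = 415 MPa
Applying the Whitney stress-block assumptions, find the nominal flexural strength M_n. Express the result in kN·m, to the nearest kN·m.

A_s = 5 × 616 = 3080 mm².
T = A_s f_y = 3080 × 415 = 1278200 N = 1278.2 kN.
From C = T: a = T/(0.85 f'_c b) = 1278200/(0.85 × 38.1 × 355) = 111.18 mm.
M_n = T(d − a/2) = 1278.2 kN × (735 − 55.59) mm = 868.42 kN·m.

M_n ≈ 868 kN·m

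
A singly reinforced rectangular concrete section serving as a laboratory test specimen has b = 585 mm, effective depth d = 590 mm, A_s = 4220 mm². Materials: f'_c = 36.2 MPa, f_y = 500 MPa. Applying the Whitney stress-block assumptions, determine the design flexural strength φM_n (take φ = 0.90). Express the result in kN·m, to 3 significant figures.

φM_n ≈ 1010 kN·m

T = A_s f_y = 4220 × 500 = 2110000 N = 2110 kN.
From C = T: a = T/(0.85 f'_c b) = 2110000/(0.85 × 36.2 × 585) = 117.22 mm.
M_n = T(d − a/2) = 2110 kN × (590 − 58.61) mm = 1121.23 kN·m.
φM_n = 0.90 × 1121.23 = 1009.11 kN·m.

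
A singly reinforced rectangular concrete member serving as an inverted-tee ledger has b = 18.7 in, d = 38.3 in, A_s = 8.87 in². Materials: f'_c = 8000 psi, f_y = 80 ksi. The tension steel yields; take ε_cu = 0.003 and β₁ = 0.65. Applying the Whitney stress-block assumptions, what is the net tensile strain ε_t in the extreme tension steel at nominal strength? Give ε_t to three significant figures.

a = A_s f_y/(0.85 f'_c b) = 5.580 in.
β₁ = 0.65, so c = a/β₁ = 5.580/0.65 = 8.585 in.
From the linear strain diagram with ε_cu = 0.003: ε_t = 0.003 (d − c)/c = 0.003 × (38.3 − 8.585)/8.585 = 0.0104.
Since ε_t ≥ 0.005, the section is tension-controlled.

ε_t ≈ 0.0104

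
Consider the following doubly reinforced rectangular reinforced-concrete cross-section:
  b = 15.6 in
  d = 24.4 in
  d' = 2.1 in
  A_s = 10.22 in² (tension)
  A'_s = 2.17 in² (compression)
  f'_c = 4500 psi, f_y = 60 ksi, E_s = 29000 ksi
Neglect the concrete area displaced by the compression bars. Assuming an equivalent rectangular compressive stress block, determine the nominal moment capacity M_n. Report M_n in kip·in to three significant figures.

M_n ≈ 12700 kip·in

Assume both steels yield.
a = (A_s − A'_s) f_y/(0.85 f'_c b) = (10.22 − 2.17) × 60/(0.85 × 4.5 × 15.6) = 8.095 in.
c = a/β₁ = 8.095/0.825 = 9.812 in; ε'_s = 0.003(c − d')/c = 0.0024 ≥ ε_y = 0.0021, so the compression steel yields.
M_n = (A_s − A'_s) f_y (d − a/2) + A'_s f_y (d − d') = 483 × (24.4 − 4.0475) + 130.2 × (24.4 − 2.1) = 9830.3 + 2903.5 = 12733.8 kip·in.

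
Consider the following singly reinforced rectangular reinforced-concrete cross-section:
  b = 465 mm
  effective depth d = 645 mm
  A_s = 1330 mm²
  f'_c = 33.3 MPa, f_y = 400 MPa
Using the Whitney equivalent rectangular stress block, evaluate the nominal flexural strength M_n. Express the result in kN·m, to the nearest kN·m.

M_n ≈ 332 kN·m

T = A_s f_y = 1330 × 400 = 532000 N = 532 kN.
From C = T: a = T/(0.85 f'_c b) = 532000/(0.85 × 33.3 × 465) = 40.42 mm.
M_n = T(d − a/2) = 532 kN × (645 − 20.21) mm = 332.39 kN·m.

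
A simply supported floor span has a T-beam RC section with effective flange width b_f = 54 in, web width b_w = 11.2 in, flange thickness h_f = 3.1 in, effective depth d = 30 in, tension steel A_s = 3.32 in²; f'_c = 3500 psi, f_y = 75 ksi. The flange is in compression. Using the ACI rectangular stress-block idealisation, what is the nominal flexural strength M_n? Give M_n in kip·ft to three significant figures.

M_n ≈ 606 kip·ft

Tension: T = A_s f_y = 3.32 × 75 = 249 kips.
Try a within the flange: a = T/(0.85 f'_c b_f) = 249/(0.85 × 3.5 × 54) = 1.550 in.
Since a = 1.550 ≤ h_f = 3.1 in, the stress block lies entirely in the flange; analyse as a rectangular beam of width b_f.
M_n = T(d − a/2) = 249 × (30 − 0.775) = 7277.0 kip·in.
M_n = 7277.0/12 = 606.42 kip·ft.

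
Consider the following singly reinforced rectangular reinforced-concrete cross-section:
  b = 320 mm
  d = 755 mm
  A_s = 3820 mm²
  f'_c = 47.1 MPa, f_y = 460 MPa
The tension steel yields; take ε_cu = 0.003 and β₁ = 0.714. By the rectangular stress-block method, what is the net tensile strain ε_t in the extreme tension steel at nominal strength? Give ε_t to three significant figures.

ε_t ≈ 0.00879

a = A_s f_y/(0.85 f'_c b) = 137.16 mm.
β₁ = 0.714, so c = a/β₁ = 137.16/0.714 = 192.10 mm.
From the linear strain diagram with ε_cu = 0.003: ε_t = 0.003 (d − c)/c = 0.003 × (755 − 192.10)/192.10 = 0.00879.
Since ε_t ≥ 0.005, the section is tension-controlled.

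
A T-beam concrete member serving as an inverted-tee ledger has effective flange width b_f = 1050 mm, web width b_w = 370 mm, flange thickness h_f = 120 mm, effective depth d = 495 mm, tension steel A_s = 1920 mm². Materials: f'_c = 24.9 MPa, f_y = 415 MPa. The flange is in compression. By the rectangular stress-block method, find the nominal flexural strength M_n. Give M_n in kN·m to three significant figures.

M_n ≈ 380 kN·m

Tension: T = A_s f_y = 1920 × 415 = 796800 N.
Try a within the flange: a = T/(0.85 f'_c b_f) = 796800/(0.85 × 24.9 × 1050) = 35.85 mm.
Since a = 35.85 ≤ h_f = 120 mm, the stress block lies entirely in the flange; analyse as a rectangular beam of width b_f.
M_n = T(d − a/2) = 796800 × (495 − 17.925) = 380.13 × 10⁶ N·mm.
M_n = 380.13 kN·m.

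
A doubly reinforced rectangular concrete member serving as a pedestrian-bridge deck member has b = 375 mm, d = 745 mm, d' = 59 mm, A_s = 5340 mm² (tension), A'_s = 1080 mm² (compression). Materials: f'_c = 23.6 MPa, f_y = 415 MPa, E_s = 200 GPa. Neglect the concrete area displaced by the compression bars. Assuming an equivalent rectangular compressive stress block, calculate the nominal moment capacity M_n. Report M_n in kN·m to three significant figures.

Assume both tension and compression steel yield.
Net tension couple steel: A_s − A'_s = 4260 mm².
a = (A_s − A'_s) f_y / (0.85 f'_c b) = 1767900/(0.85 × 23.6 × 375) = 235.01 mm.
c = a/β₁ = 235.01/0.85 = 276.48 mm; ε'_s = 0.003(c − d')/c = 0.0024 ≥ f_y/E_s = 0.0021, so compression steel does yield.
M_n = (A_s − A'_s) f_y (d − a/2) + A'_s f_y (d − d') = [1767900 × (745 − 117.505) + 448200 × (745 − 59)] × 10⁻⁶ = 1109.35 + 307.47 = 1416.82 kN·m.

M_n ≈ 1420 kN·m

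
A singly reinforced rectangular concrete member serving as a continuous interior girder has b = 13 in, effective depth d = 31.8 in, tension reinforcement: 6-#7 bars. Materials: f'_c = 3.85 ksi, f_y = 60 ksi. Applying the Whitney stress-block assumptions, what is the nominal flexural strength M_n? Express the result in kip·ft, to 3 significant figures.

M_n ≈ 527 kip·ft

A_s = 6 × 0.6 = 3.6 in².
T = A_s f_y = 3.6 × 60 = 216 kips.
a = T/(0.85 f'_c b) = 216/(0.85 × 3.85 × 13) = 5.077 in.
M_n = T(d − a/2) = 216 × (31.8 − 2.5385) = 6320.5 kip·in = 6320.5/12 = 526.71 kip·ft.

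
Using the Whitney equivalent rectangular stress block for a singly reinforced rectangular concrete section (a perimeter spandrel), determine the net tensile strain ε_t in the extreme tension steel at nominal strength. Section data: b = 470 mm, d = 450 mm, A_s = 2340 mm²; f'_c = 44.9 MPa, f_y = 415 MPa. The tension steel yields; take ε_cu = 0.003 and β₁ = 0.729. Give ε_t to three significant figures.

ε_t ≈ 0.0152

a = A_s f_y/(0.85 f'_c b) = 54.14 mm.
β₁ = 0.729, so c = a/β₁ = 54.14/0.729 = 74.27 mm.
From the linear strain diagram with ε_cu = 0.003: ε_t = 0.003 (d − c)/c = 0.003 × (450 − 74.27)/74.27 = 0.0152.
Since ε_t ≥ 0.005, the section is tension-controlled.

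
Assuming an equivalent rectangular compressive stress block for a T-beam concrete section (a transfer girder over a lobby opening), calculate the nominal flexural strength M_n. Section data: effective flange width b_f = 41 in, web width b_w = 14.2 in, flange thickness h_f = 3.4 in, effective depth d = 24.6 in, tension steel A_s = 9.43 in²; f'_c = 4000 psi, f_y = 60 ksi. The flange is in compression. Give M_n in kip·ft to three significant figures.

Tension: T = A_s f_y = 9.43 × 60 = 565.8 kips.
Try a within the flange: a = T/(0.85 f'_c b_f) = 565.8/(0.85 × 4 × 41) = 4.059 in.
a = 4.059 > h_f = 3.4 in: the block extends into the web. Split into flange-overhang and web parts.
C_f = 0.85 f'_c (b_f − b_w) h_f = 0.85 × 4 × (41 − 14.2) × 3.4 = 309.8 kips.
Remaining web compression depth: a_w = (T − C_f)/(0.85 f'_c b_w) = (565.8 − 309.8)/(0.85 × 4 × 14.2) = 5.302 in.
M_n = C_f(d − h_f/2) + (T − C_f)(d − a_w/2) = 309.8 × (24.6 − 1.7) + 256 × (24.6 − 2.651) = 7094.4 + 5618.9 = 12713.3 kip·in.
M_n = 12713.3/12 = 1059.44 kip·ft.

M_n ≈ 1060 kip·ft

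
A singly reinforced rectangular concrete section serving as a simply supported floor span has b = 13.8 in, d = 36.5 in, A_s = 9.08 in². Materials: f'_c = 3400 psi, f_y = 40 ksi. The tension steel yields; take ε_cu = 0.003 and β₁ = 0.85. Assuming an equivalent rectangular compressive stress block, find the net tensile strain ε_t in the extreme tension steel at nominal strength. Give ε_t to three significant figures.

a = A_s f_y/(0.85 f'_c b) = 9.107 in.
β₁ = 0.85, so c = a/β₁ = 9.107/0.85 = 10.714 in.
From the linear strain diagram with ε_cu = 0.003: ε_t = 0.003 (d − c)/c = 0.003 × (36.5 − 10.714)/10.714 = 0.00722.
Since ε_t ≥ 0.005, the section is tension-controlled.

ε_t ≈ 0.00722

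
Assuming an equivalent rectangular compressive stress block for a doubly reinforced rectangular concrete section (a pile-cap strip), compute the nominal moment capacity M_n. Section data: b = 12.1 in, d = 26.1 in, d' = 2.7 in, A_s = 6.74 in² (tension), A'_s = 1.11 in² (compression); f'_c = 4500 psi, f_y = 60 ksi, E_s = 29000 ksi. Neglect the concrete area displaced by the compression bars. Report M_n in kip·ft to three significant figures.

M_n ≈ 762 kip·ft

Assume both steels yield.
a = (A_s − A'_s) f_y/(0.85 f'_c b) = (6.74 − 1.11) × 60/(0.85 × 4.5 × 12.1) = 7.299 in.
c = a/β₁ = 7.299/0.825 = 8.847 in; ε'_s = 0.003(c − d')/c = 0.0021 ≥ ε_y = 0.0021, so the compression steel yields.
M_n = (A_s − A'_s) f_y (d − a/2) + A'_s f_y (d − d') = 337.8 × (26.1 − 3.6495) + 66.6 × (26.1 − 2.7) = 7583.8 + 1558.4 = 9142.2 kip·in = 9142.2/12 = 761.85 kip·ft.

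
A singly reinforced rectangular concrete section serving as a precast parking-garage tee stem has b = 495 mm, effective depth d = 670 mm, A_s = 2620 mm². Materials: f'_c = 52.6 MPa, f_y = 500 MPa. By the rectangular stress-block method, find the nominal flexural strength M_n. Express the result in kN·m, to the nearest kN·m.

T = A_s f_y = 2620 × 500 = 1310000 N = 1310 kN.
From C = T: a = T/(0.85 f'_c b) = 1310000/(0.85 × 52.6 × 495) = 59.19 mm.
M_n = T(d − a/2) = 1310 kN × (670 − 29.595) mm = 838.93 kN·m.

M_n ≈ 839 kN·m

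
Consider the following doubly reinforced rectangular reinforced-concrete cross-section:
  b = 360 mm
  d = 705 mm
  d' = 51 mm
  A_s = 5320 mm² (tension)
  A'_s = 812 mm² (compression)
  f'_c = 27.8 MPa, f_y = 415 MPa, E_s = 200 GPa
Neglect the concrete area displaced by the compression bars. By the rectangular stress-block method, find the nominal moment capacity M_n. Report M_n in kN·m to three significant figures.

M_n ≈ 1330 kN·m

Assume both tension and compression steel yield.
Net tension couple steel: A_s − A'_s = 4508 mm².
a = (A_s − A'_s) f_y / (0.85 f'_c b) = 1870820/(0.85 × 27.8 × 360) = 219.92 mm.
c = a/β₁ = 219.92/0.85 = 258.73 mm; ε'_s = 0.003(c − d')/c = 0.0024 ≥ f_y/E_s = 0.0021, so compression steel does yield.
M_n = (A_s − A'_s) f_y (d − a/2) + A'_s f_y (d − d') = [1870820 × (705 − 109.96) + 336980 × (705 − 51)] × 10⁻⁶ = 1113.21 + 220.38 = 1333.59 kN·m.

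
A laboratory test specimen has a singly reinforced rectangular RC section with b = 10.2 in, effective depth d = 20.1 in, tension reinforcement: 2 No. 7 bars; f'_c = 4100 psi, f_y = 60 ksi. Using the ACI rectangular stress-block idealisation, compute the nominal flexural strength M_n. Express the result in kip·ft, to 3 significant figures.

A_s = 2 × 0.6 = 1.2 in².
T = A_s f_y = 1.2 × 60 = 72 kips.
a = T/(0.85 f'_c b) = 72/(0.85 × 4.1 × 10.2) = 2.025 in.
M_n = T(d − a/2) = 72 × (20.1 − 1.0125) = 1374.3 kip·in = 1374.3/12 = 114.53 kip·ft.

M_n ≈ 115 kip·ft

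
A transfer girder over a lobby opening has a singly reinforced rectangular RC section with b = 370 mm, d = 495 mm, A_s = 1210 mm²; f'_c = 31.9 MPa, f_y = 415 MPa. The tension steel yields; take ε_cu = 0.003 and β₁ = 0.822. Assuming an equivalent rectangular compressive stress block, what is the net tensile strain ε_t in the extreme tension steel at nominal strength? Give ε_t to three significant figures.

ε_t ≈ 0.0214

a = A_s f_y/(0.85 f'_c b) = 50.05 mm.
β₁ = 0.822, so c = a/β₁ = 50.05/0.822 = 60.89 mm.
From the linear strain diagram with ε_cu = 0.003: ε_t = 0.003 (d − c)/c = 0.003 × (495 − 60.89)/60.89 = 0.0214.
Since ε_t ≥ 0.005, the section is tension-controlled.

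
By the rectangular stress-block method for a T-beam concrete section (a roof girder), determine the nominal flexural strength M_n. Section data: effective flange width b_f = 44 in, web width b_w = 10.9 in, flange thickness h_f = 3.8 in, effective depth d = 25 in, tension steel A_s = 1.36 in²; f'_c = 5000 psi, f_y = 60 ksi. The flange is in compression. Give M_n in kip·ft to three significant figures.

M_n ≈ 169 kip·ft

Tension: T = A_s f_y = 1.36 × 60 = 81.6 kips.
Try a within the flange: a = T/(0.85 f'_c b_f) = 81.6/(0.85 × 5 × 44) = 0.436 in.
Since a = 0.436 ≤ h_f = 3.8 in, the stress block lies entirely in the flange; analyse as a rectangular beam of width b_f.
M_n = T(d − a/2) = 81.6 × (25 − 0.218) = 2022.2 kip·in.
M_n = 2022.2/12 = 168.52 kip·ft.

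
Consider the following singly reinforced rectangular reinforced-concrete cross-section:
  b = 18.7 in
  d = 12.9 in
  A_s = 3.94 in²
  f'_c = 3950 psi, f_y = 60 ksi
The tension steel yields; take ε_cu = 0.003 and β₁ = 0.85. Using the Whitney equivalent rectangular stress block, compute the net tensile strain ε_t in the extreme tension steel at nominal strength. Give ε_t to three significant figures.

a = A_s f_y/(0.85 f'_c b) = 3.765 in.
β₁ = 0.85, so c = a/β₁ = 3.765/0.85 = 4.429 in.
From the linear strain diagram with ε_cu = 0.003: ε_t = 0.003 (d − c)/c = 0.003 × (12.9 − 4.429)/4.429 = 0.00574.
Since ε_t ≥ 0.005, the section is tension-controlled.

ε_t ≈ 0.00574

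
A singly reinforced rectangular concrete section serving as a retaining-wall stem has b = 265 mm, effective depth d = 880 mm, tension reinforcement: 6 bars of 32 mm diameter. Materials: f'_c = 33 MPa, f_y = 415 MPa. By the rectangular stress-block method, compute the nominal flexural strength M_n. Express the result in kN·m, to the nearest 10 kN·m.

M_n ≈ 1490 kN·m

A_s = 6 × 804 = 4824 mm².
T = A_s f_y = 4824 × 415 = 2001960 N = 2001.96 kN.
From C = T: a = T/(0.85 f'_c b) = 2001960/(0.85 × 33 × 265) = 269.32 mm.
M_n = T(d − a/2) = 2001.96 kN × (880 − 134.66) mm = 1492.14 kN·m.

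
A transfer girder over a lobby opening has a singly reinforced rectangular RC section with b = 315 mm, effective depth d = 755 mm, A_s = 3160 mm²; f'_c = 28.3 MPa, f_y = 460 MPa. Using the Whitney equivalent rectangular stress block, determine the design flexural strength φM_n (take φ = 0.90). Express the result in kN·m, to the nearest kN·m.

T = A_s f_y = 3160 × 460 = 1453600 N = 1453.6 kN.
From C = T: a = T/(0.85 f'_c b) = 1453600/(0.85 × 28.3 × 315) = 191.84 mm.
M_n = T(d − a/2) = 1453.6 kN × (755 − 95.92) mm = 958.04 kN·m.
φM_n = 0.90 × 958.04 = 862.24 kN·m.

φM_n ≈ 862 kN·m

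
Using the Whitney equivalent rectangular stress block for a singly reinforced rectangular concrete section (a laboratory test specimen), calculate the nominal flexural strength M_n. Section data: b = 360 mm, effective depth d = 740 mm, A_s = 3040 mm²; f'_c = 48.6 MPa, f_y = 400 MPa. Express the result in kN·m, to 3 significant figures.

T = A_s f_y = 3040 × 400 = 1216000 N = 1216 kN.
From C = T: a = T/(0.85 f'_c b) = 1216000/(0.85 × 48.6 × 360) = 81.77 mm.
M_n = T(d − a/2) = 1216 kN × (740 − 40.885) mm = 850.12 kN·m.

M_n ≈ 850 kN·m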